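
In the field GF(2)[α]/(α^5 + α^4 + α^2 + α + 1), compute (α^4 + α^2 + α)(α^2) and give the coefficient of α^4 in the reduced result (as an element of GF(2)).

0

Multiply in GF(2)[α]: (α^4 + α^2 + α)·(α^2) = α^6 + α^4 + α^3.
Reduce using α^5 ≡ α^4 + α^2 + α + 1 (mod α^5 + α^4 + α^2 + α + 1).
Reduced: 1.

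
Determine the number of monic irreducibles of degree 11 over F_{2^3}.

780903144

Gauss's count: N_{8}(11) = (1/11) Σ_{d|11} μ(11/d)·8^d.
Divisors of 11: 1, 11; μ(11/d) for each: -1, 1.
Σ = − 8^1 + 8^11 = 8589934584.
N = 8589934584/11 = 780903144.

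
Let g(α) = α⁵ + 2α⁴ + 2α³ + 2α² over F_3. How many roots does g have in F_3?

1

Evaluate at each of the 3 elements of F_3:
g(0) = 0 → root; g(1) = 1; g(2) = 1.
Roots: {0}.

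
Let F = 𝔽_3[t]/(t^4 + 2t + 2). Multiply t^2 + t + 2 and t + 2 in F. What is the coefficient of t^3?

Multiply in 𝔽_3[t]: (t^2 + t + 2)·(t + 2) = t^3 + t + 1.
Reduced: t^3 + t + 1.

1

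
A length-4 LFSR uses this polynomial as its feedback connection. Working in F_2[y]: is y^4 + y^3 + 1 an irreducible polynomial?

Yes

Write h(y) = y^4 + y^3 + 1.
Check for roots in F_2: h(0) = 1; h(1) = 1.
No roots, so no linear factors.
Monic irreducibles of degree 2 over GF(2): y^2 + y + 1.
None of them divide h (all give nonzero remainder).
No irreducible factor of degree ≤ 2 exists, so h is irreducible over GF(2).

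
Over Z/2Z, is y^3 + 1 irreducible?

No

Write m(y) = y^3 + 1.
Check for roots in Z/2Z: m(0) = 1; m(1) = 0 → root.
m(1) = 0, so (y − 1) divides m(y); m is reducible.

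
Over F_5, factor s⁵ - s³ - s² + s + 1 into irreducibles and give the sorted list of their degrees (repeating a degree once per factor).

Write h(s) = s⁵ - s³ - s² + s + 1.
Roots in F_5: h(0) = 1; h(1) = 1; h(2) = 3; h(3) = 1; h(4) = 4.
Complete factorization: h(s) = (s⁵ - s³ - s² + s + 1).
Factor degrees with multiplicity: 5 = 5.

5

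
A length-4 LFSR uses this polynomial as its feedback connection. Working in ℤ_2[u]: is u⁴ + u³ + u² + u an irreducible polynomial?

No

Write f(u) = u⁴ + u³ + u² + u.
Check for roots in ℤ_2: f(0) = 0 → root; f(1) = 0 → root.
f(0) = 0, so (u) divides f(u); f is reducible.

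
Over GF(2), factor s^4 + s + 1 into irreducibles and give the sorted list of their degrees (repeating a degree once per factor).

4

Write h(s) = s^4 + s + 1.
Roots in GF(2): h(0) = 1; h(1) = 1.
Complete factorization: h(s) = (s^4 + s + 1).
Factor degrees with multiplicity: 4 = 4.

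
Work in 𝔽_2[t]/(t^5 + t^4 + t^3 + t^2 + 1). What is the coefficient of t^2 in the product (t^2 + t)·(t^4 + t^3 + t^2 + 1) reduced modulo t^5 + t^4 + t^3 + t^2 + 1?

Multiply in 𝔽_2[t]: (t^2 + t)·(t^4 + t^3 + t^2 + 1) = t^6 + t^3 + t^2 + t.
Reduce using t^5 ≡ t^4 + t^3 + t^2 + 1 (mod t^5 + t^4 + t^3 + t^2 + 1).
Reduced: t^3 + 1.

0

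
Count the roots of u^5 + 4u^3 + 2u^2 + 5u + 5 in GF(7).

1

Write g(u) = u^5 + 4u^3 + 2u^2 + 5u + 5.
Evaluate at each of the 7 elements of GF(7):
g(0) = 5; g(1) = 3; g(2) = 3; g(3) = 4; g(4) = 0 → root; g(5) = 2; g(6) = 4.
Roots: {4}.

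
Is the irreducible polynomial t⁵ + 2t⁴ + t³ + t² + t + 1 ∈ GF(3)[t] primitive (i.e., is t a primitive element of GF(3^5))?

Yes

Write f(t) = t⁵ + 2t⁴ + t³ + t² + t + 1.
|GF(3^5)^×| = 3^5 − 1 = 242. Prime factorization: 242 = 2·11^2.
f is primitive ⇔ t has order 242 in GF(3)[t]/(f), i.e. t^(242/q) ≠ 1 for each prime q | 242.
t^(121) mod f = 2.
t^(22) mod f = 2t⁴ + t³ + 2.
None equal 1, so t has full order 242; f is primitive.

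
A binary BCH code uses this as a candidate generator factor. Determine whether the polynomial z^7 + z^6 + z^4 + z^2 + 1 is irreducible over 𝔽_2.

Write f(z) = z^7 + z^6 + z^4 + z^2 + 1.
Check for roots in 𝔽_2: f(0) = 1; f(1) = 1.
No roots, so no linear factors.
Monic irreducibles of degree 2 over GF(2): z^2 + z + 1.
None of them divide f (all give nonzero remainder).
Monic irreducibles of degree 3 over GF(2): z^3 + z + 1, z^3 + z^2 + 1.
None of them divide f (all give nonzero remainder).
No irreducible factor of degree ≤ 3 exists, so f is irreducible over GF(2).

Yes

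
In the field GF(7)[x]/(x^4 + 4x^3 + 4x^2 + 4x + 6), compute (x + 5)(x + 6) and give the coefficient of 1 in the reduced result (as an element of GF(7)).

Multiply in GF(7)[x]: (x + 5)·(x + 6) = x^2 + 4x + 2.
Reduced: x^2 + 4x + 2.

2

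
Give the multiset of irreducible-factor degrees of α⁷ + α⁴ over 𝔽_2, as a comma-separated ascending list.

Write h(α) = α⁷ + α⁴.
Roots in 𝔽_2: h(0) = 0 → root; h(1) = 0 → root.
Linear factors from roots: (α), (α + 1).
Complete factorization: h(α) = (α + 1)·(α)^4·(α² + α + 1).
Factor degrees with multiplicity: 1 + 1 + 1 + 1 + 1 + 2 = 7.

1, 1, 1, 1, 1, 2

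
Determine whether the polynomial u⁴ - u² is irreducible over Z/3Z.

Write g(u) = u⁴ - u².
Check for roots in Z/3Z: g(0) = 0 → root; g(1) = 0 → root; g(2) = 0 → root.
g(0) = 0, so (u) divides g(u); g is reducible.

No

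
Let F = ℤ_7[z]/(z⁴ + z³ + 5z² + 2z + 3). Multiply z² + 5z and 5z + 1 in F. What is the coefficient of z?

5

Multiply in ℤ_7[z]: (z² + 5z)·(5z + 1) = 5z³ + 5z² + 5z.
Reduced: 5z³ + 5z² + 5z.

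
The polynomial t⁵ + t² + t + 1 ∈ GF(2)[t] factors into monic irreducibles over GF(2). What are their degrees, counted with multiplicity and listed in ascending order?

Write f(t) = t⁵ + t² + t + 1.
Roots in GF(2): f(0) = 1; f(1) = 0 → root.
Linear factors from roots: (t + 1).
Complete factorization: f(t) = (t + 1)^2·(t³ + t + 1).
Factor degrees with multiplicity: 1 + 1 + 3 = 5.

1, 1, 3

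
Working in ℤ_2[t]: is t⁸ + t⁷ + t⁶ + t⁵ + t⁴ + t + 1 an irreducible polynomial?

Write g(t) = t⁸ + t⁷ + t⁶ + t⁵ + t⁴ + t + 1.
Check for roots in ℤ_2: g(0) = 1; g(1) = 1.
No roots, so no linear factors.
Monic irreducibles of degree 2 over GF(2): t² + t + 1.
None of them divide g (all give nonzero remainder).
Monic irreducibles of degree 3 over GF(2): t³ + t + 1, t³ + t² + 1.
None of them divide g (all give nonzero remainder).
Monic irreducibles of degree 4 over GF(2): t⁴ + t + 1, t⁴ + t³ + 1, t⁴ + t³ + t² + t + 1.
None of them divide g (all give nonzero remainder).
No irreducible factor of degree ≤ 4 exists, so g is irreducible over GF(2).

Yes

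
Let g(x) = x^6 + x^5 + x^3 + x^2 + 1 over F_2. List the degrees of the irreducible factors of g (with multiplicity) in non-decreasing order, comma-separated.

6

Roots in F_2: g(0) = 1; g(1) = 1.
Complete factorization: g(x) = (x^6 + x^5 + x^3 + x^2 + 1).
Factor degrees with multiplicity: 6 = 6.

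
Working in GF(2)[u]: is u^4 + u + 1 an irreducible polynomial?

Write P(u) = u^4 + u + 1.
Check for roots in GF(2): P(0) = 1; P(1) = 1.
No roots, so no linear factors.
Monic irreducibles of degree 2 over GF(2): u^2 + u + 1.
None of them divide P (all give nonzero remainder).
No irreducible factor of degree ≤ 2 exists, so P is irreducible over GF(2).

Yes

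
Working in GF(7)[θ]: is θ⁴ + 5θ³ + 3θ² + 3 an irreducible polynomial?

Write f(θ) = θ⁴ + 5θ³ + 3θ² + 3.
Check for roots in GF(7): f(0) = 3; f(1) = 5; f(2) = 1; f(3) = 1; f(4) = 4; f(5) = 5; f(6) = 2.
No roots, so no linear factors.
Degree-2 irreducible divisors: test the 21 monic irreducibles of degree 2 over GF(7).
None of them divide f (all give nonzero remainder).
No irreducible factor of degree ≤ 2 exists, so f is irreducible over GF(7).

Yes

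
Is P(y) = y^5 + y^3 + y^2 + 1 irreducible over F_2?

Check for roots in F_2: P(0) = 1; P(1) = 0 → root.
P(1) = 0, so (y − 1) divides P(y); P is reducible.

No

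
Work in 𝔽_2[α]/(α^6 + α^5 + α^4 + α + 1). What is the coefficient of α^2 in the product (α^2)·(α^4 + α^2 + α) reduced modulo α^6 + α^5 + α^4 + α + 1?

Multiply in 𝔽_2[α]: (α^2)·(α^4 + α^2 + α) = α^6 + α^4 + α^3.
Reduce using α^6 ≡ α^5 + α^4 + α + 1 (mod α^6 + α^5 + α^4 + α + 1).
Reduced: α^5 + α^3 + α + 1.

0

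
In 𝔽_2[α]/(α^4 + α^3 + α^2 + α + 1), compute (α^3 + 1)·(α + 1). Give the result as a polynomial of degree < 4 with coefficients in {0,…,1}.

Multiply in 𝔽_2[α]: (α^3 + 1)·(α + 1) = α^4 + α^3 + α + 1.
Reduce using α^4 ≡ α^3 + α^2 + α + 1 (mod α^4 + α^3 + α^2 + α + 1).
Reduced: α^2.

α^2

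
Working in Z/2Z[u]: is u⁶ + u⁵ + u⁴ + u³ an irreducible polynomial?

Write g(u) = u⁶ + u⁵ + u⁴ + u³.
Check for roots in Z/2Z: g(0) = 0 → root; g(1) = 0 → root.
g(0) = 0, so (u) divides g(u); g is reducible.

No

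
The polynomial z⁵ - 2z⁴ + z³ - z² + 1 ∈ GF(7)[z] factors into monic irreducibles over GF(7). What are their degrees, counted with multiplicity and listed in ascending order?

Write g(z) = z⁵ - 2z⁴ + z³ - z² + 1.
Linear factors from roots: (z - 1).
Complete factorization: g(z) = (z - 1)·(z² + 1)·(z² - z - 1).
Factor degrees with multiplicity: 1 + 2 + 2 = 5.

1, 2, 2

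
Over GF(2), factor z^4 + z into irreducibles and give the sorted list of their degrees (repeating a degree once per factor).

Write h(z) = z^4 + z.
Roots in GF(2): h(0) = 0 → root; h(1) = 0 → root.
Linear factors from roots: (z), (z + 1).
Complete factorization: h(z) = (z)·(z + 1)·(z^2 + z + 1).
Factor degrees with multiplicity: 1 + 1 + 2 = 4.

1, 1, 2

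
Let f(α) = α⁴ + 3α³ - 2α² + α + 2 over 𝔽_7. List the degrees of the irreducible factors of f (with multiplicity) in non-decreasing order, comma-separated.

4

Complete factorization: f(α) = (α⁴ + 3α³ - 2α² + α + 2).
Factor degrees with multiplicity: 4 = 4.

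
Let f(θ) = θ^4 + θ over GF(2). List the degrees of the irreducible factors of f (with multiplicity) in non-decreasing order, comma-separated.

Roots in GF(2): f(0) = 0 → root; f(1) = 0 → root.
Linear factors from roots: (θ), (θ + 1).
Complete factorization: f(θ) = (θ)·(θ + 1)·(θ^2 + θ + 1).
Factor degrees with multiplicity: 1 + 1 + 2 = 4.

1, 1, 2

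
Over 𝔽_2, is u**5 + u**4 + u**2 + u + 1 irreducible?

Yes

Write m(u) = u**5 + u**4 + u**2 + u + 1.
Check for roots in 𝔽_2: m(0) = 1; m(1) = 1.
No roots, so no linear factors.
Monic irreducibles of degree 2 over GF(2): u**2 + u + 1.
None of them divide m (all give nonzero remainder).
No irreducible factor of degree ≤ 2 exists, so m is irreducible over GF(2).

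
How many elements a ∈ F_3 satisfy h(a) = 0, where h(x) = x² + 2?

2

Evaluate at each of the 3 elements of F_3:
h(0) = 2; h(1) = 0 → root; h(2) = 0 → root.
Roots: {1, 2}.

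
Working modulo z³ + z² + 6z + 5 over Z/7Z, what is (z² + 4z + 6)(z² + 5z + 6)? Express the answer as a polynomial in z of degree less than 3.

Multiply in Z/7Z[z]: (z² + 4z + 6)·(z² + 5z + 6) = z⁴ + 2z³ + 4z² + 5z + 1.
Reduce using z³ ≡ 6z² + z + 2 (mod z³ + z² + 6z + 5).
Reduced: 4z² + z + 3.

4z^2 + z + 3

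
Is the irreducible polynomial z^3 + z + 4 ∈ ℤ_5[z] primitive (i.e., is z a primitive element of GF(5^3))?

Write f(z) = z^3 + z + 4.
|GF(5^3)^×| = 5^3 − 1 = 124. Prime factorization: 124 = 2^2·31.
f is primitive ⇔ z has order 124 in GF(5)[z]/(f), i.e. z^(124/q) ≠ 1 for each prime q | 124.
z^(62) mod f = 1
z^(4) mod f = 4z^2 + z.
Since z^(62) = 1, the order of z divides 62 < 124; not primitive.

No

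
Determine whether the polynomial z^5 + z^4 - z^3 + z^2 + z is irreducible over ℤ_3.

Write f(z) = z^5 + z^4 - z^3 + z^2 + z.
Check for roots in ℤ_3: f(0) = 0 → root; f(1) = 0 → root; f(2) = 1.
f(0) = 0, so (z) divides f(z); f is reducible.

No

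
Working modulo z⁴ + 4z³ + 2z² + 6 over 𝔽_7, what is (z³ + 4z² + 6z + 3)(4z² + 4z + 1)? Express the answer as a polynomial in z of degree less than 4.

3z^3 + 4z^2 + z

Multiply in 𝔽_7[z]: (z³ + 4z² + 6z + 3)·(4z² + 4z + 1) = 4z⁵ + 6z⁴ + 6z³ + 5z² + 4z + 3.
Reduce using z⁴ ≡ 3z³ + 5z² + 1 (mod z⁴ + 4z³ + 2z² + 6).
Reduced: 3z³ + 4z² + z.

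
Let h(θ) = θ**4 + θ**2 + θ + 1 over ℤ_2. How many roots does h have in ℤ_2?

1

Evaluate at each of the 2 elements of ℤ_2:
h(0) = 1; h(1) = 0 → root.
Roots: {1}.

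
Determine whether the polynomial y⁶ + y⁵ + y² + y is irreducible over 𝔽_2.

No

Write h(y) = y⁶ + y⁵ + y² + y.
Check for roots in 𝔽_2: h(0) = 0 → root; h(1) = 0 → root.
h(0) = 0, so (y) divides h(y); h is reducible.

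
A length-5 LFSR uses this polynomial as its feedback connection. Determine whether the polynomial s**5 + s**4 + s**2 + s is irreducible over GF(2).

No

Write g(s) = s**5 + s**4 + s**2 + s.
Check for roots in GF(2): g(0) = 0 → root; g(1) = 0 → root.
g(0) = 0, so (s) divides g(s); g is reducible.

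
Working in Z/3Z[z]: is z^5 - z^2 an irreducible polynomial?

Write m(z) = z^5 - z^2.
Check for roots in Z/3Z: m(0) = 0 → root; m(1) = 0 → root; m(2) = 1.
m(0) = 0, so (z) divides m(z); m is reducible.

No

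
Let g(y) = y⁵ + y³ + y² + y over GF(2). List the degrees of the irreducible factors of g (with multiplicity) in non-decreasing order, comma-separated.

1, 1, 3

Roots in GF(2): g(0) = 0 → root; g(1) = 0 → root.
Linear factors from roots: (y), (y + 1).
Complete factorization: g(y) = (y)·(y + 1)·(y³ + y² + 1).
Factor degrees with multiplicity: 1 + 1 + 3 = 5.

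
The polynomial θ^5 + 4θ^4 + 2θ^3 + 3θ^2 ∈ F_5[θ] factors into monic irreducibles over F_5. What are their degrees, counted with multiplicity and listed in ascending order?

1, 1, 1, 2

Write f(θ) = θ^5 + 4θ^4 + 2θ^3 + 3θ^2.
Roots in F_5: f(0) = 0 → root; f(1) = 0 → root; f(2) = 4; f(3) = 3; f(4) = 4.
Linear factors from roots: (θ), (θ + 4).
Complete factorization: f(θ) = (θ + 4)·(θ)^2·(θ^2 + 2).
Factor degrees with multiplicity: 1 + 1 + 1 + 2 = 5.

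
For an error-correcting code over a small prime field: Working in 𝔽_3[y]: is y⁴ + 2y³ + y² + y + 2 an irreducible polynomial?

Yes

Write m(y) = y⁴ + 2y³ + y² + y + 2.
Check for roots in 𝔽_3: m(0) = 2; m(1) = 1; m(2) = 1.
No roots, so no linear factors.
Monic irreducibles of degree 2 over GF(3): y² + 1, y² + y + 2, y² + 2y + 2.
None of them divide m (all give nonzero remainder).
No irreducible factor of degree ≤ 2 exists, so m is irreducible over GF(3).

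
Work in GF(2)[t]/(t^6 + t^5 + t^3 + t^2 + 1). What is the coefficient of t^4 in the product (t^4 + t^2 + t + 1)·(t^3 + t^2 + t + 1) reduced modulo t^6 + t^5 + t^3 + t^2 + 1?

0

Multiply in GF(2)[t]: (t^4 + t^2 + t + 1)·(t^3 + t^2 + t + 1) = t^7 + t^6 + t^4 + t^3 + t^2 + 1.
Reduce using t^6 ≡ t^5 + t^3 + t^2 + 1 (mod t^6 + t^5 + t^3 + t^2 + 1).
Reduced: t^2 + t + 1.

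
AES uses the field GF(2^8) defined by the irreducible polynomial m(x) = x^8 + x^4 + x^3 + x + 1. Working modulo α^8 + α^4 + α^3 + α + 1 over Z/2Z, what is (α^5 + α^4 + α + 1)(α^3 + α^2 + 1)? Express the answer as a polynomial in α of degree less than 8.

α^6 + α^5 + α^4 + α^3 + α^2

Multiply in Z/2Z[α]: (α^5 + α^4 + α + 1)·(α^3 + α^2 + 1) = α^8 + α^6 + α^5 + α^2 + α + 1.
Reduce using α^8 ≡ α^4 + α^3 + α + 1 (mod α^8 + α^4 + α^3 + α + 1).
Reduced: α^6 + α^5 + α^4 + α^3 + α^2.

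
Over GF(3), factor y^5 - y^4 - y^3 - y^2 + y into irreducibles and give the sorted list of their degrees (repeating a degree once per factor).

Write h(y) = y^5 - y^4 - y^3 - y^2 + y.
Roots in GF(3): h(0) = 0 → root; h(1) = 2; h(2) = 0 → root.
Linear factors from roots: (y), (y + 1).
Complete factorization: h(y) = (y)·(y + 1)^2·(y^2 + 1).
Factor degrees with multiplicity: 1 + 1 + 1 + 2 = 5.

1, 1, 1, 2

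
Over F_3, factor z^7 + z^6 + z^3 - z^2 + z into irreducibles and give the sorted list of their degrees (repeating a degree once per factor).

Write f(z) = z^7 + z^6 + z^3 - z^2 + z.
Roots in F_3: f(0) = 0 → root; f(1) = 0 → root; f(2) = 0 → root.
Linear factors from roots: (z), (z - 1), (z + 1).
Complete factorization: f(z) = (z)·(z + 1)·(z - 1)^2·(z^3 - z^2 + 1).
Factor degrees with multiplicity: 1 + 1 + 1 + 1 + 3 = 7.

1, 1, 1, 1, 3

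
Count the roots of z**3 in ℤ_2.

1

Write g(z) = z**3.
Evaluate at each of the 2 elements of ℤ_2:
g(0) = 0 → root; g(1) = 1.
Roots: {0}.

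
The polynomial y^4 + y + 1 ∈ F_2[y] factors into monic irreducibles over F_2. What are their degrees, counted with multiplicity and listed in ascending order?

Write f(y) = y^4 + y + 1.
Roots in F_2: f(0) = 1; f(1) = 1.
Complete factorization: f(y) = (y^4 + y + 1).
Factor degrees with multiplicity: 4 = 4.

4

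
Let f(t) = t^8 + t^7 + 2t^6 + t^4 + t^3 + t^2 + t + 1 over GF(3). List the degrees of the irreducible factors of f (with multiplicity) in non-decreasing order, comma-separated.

1, 1, 1, 2, 3

Roots in GF(3): f(0) = 1; f(1) = 0 → root; f(2) = 0 → root.
Linear factors from roots: (t + 2), (t + 1).
Complete factorization: f(t) = (t + 2)·(t + 1)^2·(t^2 + 2t + 2)·(t^3 + t^2 + 2t + 1).
Factor degrees with multiplicity: 1 + 1 + 1 + 2 + 3 = 8.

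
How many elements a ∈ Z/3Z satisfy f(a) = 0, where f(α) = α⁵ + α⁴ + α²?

2

Evaluate at each of the 3 elements of Z/3Z:
f(0) = 0 → root; f(1) = 0 → root; f(2) = 1.
Roots: {0, 1}.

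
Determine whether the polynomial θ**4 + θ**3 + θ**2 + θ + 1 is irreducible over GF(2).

Yes

Write h(θ) = θ**4 + θ**3 + θ**2 + θ + 1.
Check for roots in GF(2): h(0) = 1; h(1) = 1.
No roots, so no linear factors.
Monic irreducibles of degree 2 over GF(2): θ**2 + θ + 1.
None of them divide h (all give nonzero remainder).
No irreducible factor of degree ≤ 2 exists, so h is irreducible over GF(2).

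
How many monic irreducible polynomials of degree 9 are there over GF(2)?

56

x^(2^9) − x is the product of all monic irreducibles of degree dividing 9; Möbius inversion gives N = (1/9) Σ μ(9/d)·2^d.
Divisors of 9: 1, 3, 9; μ(9/d) for each: 0, -1, 1.
Σ = − 2^3 + 2^9 = 504.
N = 504/9 = 56.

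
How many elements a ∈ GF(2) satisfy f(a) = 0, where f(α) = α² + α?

2

Evaluate at each of the 2 elements of GF(2):
f(0) = 0 → root; f(1) = 0 → root.
Roots: {0, 1}.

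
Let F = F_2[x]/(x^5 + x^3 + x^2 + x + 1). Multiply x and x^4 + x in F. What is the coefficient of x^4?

0

Multiply in F_2[x]: (x)·(x^4 + x) = x^5 + x^2.
Reduce using x^5 ≡ x^3 + x^2 + x + 1 (mod x^5 + x^3 + x^2 + x + 1).
Reduced: x^3 + x + 1.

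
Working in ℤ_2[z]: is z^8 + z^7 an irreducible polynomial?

No

Write g(z) = z^8 + z^7.
Check for roots in ℤ_2: g(0) = 0 → root; g(1) = 0 → root.
g(0) = 0, so (z) divides g(z); g is reducible.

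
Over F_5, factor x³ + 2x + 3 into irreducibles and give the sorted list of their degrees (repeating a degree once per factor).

1, 1, 1

Write h(x) = x³ + 2x + 3.
Roots in F_5: h(0) = 3; h(1) = 1; h(2) = 0 → root; h(3) = 1; h(4) = 0 → root.
Linear factors from roots: (x + 3), (x + 1).
Complete factorization: h(x) = (x + 3)·(x + 1)^2.
Factor degrees with multiplicity: 1 + 1 + 1 = 3.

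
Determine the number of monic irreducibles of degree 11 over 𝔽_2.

186

By the necklace-counting formula, N_2(11) = (1/11) Σ_{d|11} μ(11/d)·2^d.
Divisors of 11: 1, 11; μ(11/d) for each: -1, 1.
Σ = − 2^1 + 2^11 = 2046.
N = 2046/11 = 186.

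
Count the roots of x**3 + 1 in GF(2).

Write g(x) = x**3 + 1.
Evaluate at each of the 2 elements of GF(2):
g(0) = 1; g(1) = 0 → root.
Roots: {1}.

1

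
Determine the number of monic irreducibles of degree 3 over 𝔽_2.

2

By the necklace-counting formula, N_2(3) = (1/3) Σ_{d|3} μ(3/d)·2^d.
Divisors of 3: 1, 3; μ(3/d) for each: -1, 1.
Σ = − 2^1 + 2^3 = 6.
N = 6/3 = 2.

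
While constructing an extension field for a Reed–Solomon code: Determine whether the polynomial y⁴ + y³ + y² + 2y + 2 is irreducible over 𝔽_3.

Yes

Write P(y) = y⁴ + y³ + y² + 2y + 2.
Check for roots in 𝔽_3: P(0) = 2; P(1) = 1; P(2) = 1.
No roots, so no linear factors.
Monic irreducibles of degree 2 over GF(3): y² + 1, y² + y + 2, y² + 2y + 2.
None of them divide P (all give nonzero remainder).
No irreducible factor of degree ≤ 2 exists, so P is irreducible over GF(3).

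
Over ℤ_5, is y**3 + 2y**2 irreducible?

No

Write m(y) = y**3 + 2y**2.
Check for roots in ℤ_5: m(0) = 0 → root; m(1) = 3; m(2) = 1; m(3) = 0 → root; m(4) = 1.
m(0) = 0, so (y) divides m(y); m is reducible.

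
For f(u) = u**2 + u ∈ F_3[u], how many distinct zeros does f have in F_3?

Evaluate at each of the 3 elements of F_3:
f(0) = 0 → root; f(1) = 2; f(2) = 0 → root.
Roots: {0, 2}.

2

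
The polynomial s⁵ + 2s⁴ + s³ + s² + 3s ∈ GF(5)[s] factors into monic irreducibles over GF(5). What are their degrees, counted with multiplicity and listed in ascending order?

Write h(s) = s⁵ + 2s⁴ + s³ + s² + 3s.
Roots in GF(5): h(0) = 0 → root; h(1) = 3; h(2) = 2; h(3) = 0 → root; h(4) = 3.
Linear factors from roots: (s), (s + 2).
Complete factorization: h(s) = (s)·(s + 2)·(s³ + s + 4).
Factor degrees with multiplicity: 1 + 1 + 3 = 5.

1, 1, 3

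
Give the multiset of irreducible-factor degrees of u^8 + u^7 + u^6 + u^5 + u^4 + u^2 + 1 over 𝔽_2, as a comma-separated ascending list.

8

Write h(u) = u^8 + u^7 + u^6 + u^5 + u^4 + u^2 + 1.
Roots in 𝔽_2: h(0) = 1; h(1) = 1.
Complete factorization: h(u) = (u^8 + u^7 + u^6 + u^5 + u^4 + u^2 + 1).
Factor degrees with multiplicity: 8 = 8.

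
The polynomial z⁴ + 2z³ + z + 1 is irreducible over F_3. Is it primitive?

No

Write f(z) = z⁴ + 2z³ + z + 1.
|GF(3^4)^×| = 3^4 − 1 = 80. Prime factorization: 80 = 2^4·5.
f is primitive ⇔ z has order 80 in GF(3)[z]/(f), i.e. z^(80/q) ≠ 1 for each prime q | 80.
z^(40) mod f = 1
z^(16) mod f = 2z² + 2z + 1.
Since z^(40) = 1, the order of z divides 40 < 80; not primitive.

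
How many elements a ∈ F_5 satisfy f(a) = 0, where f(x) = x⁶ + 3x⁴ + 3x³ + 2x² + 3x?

4

Evaluate at each of the 5 elements of F_5:
f(0) = 0 → root; f(1) = 2; f(2) = 0 → root; f(3) = 0 → root; f(4) = 0 → root.
Roots: {0, 2, 3, 4}.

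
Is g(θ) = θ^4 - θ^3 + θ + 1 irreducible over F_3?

Yes

Check for roots in F_3: g(0) = 1; g(1) = 2; g(2) = 2.
No roots, so no linear factors.
Monic irreducibles of degree 2 over GF(3): θ^2 + 1, θ^2 + θ - 1, θ^2 - θ - 1.
None of them divide g (all give nonzero remainder).
No irreducible factor of degree ≤ 2 exists, so g is irreducible over GF(3).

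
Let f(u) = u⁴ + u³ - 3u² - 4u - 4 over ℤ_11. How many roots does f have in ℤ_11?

Evaluate at each of the 11 elements of ℤ_11:
f(0) = 7; f(1) = 2; f(2) = 0 → root; f(3) = 10; f(4) = 10; f(5) = 2; f(6) = 1; f(7) = 2; f(8) = 2; f(9) = 0 → root; f(10) = 8.
Roots: {2, 9}.

2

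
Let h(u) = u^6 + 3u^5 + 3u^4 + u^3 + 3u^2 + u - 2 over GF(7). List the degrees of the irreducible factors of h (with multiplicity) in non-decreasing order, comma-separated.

Linear factors from roots: (u + 3), (u + 1).
Complete factorization: h(u) = (u + 1)·(u + 3)·(u^2 + 2u - 2)·(u^2 - 3u - 2).
Factor degrees with multiplicity: 1 + 1 + 2 + 2 = 6.

1, 1, 2, 2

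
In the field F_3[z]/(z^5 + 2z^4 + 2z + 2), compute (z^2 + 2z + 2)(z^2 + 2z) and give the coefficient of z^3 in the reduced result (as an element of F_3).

Multiply in F_3[z]: (z^2 + 2z + 2)·(z^2 + 2z) = z^4 + z^3 + z.
Reduced: z^4 + z^3 + z.

1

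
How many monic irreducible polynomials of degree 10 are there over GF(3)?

5880

Gauss's count: N_{3}(10) = (1/10) Σ_{d|10} μ(10/d)·3^d.
Divisors of 10: 1, 2, 5, 10; μ(10/d) for each: 1, -1, -1, 1.
Σ = 3^1 − 3^2 − 3^5 + 3^10 = 58800.
N = 58800/10 = 5880.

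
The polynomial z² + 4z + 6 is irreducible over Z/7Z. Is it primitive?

No

Write f(z) = z² + 4z + 6.
|GF(7^2)^×| = 7^2 − 1 = 48. Prime factorization: 48 = 2^4·3.
f is primitive ⇔ z has order 48 in GF(7)[z]/(f), i.e. z^(48/q) ≠ 1 for each prime q | 48.
z^(24) mod f = 6.
z^(16) mod f = 1
Since z^(16) = 1, the order of z divides 16 < 48; not primitive.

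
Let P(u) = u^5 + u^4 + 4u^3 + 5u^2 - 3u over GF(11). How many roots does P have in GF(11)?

Evaluate at each of the 11 elements of GF(11):
P(0) = 0 → root; P(1) = 8; P(2) = 6; P(3) = 6; P(4) = 9; P(5) = 4; P(6) = 0 → root; P(7) = 3; P(8) = 4; P(9) = 0 → root; P(10) = 4.
Roots: {0, 6, 9}.

3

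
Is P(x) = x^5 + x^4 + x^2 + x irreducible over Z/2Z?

Check for roots in Z/2Z: P(0) = 0 → root; P(1) = 0 → root.
P(0) = 0, so (x) divides P(x); P is reducible.

No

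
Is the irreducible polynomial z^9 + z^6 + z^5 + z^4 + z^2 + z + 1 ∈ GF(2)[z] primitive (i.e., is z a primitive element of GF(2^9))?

Write f(z) = z^9 + z^6 + z^5 + z^4 + z^2 + z + 1.
|GF(2^9)^×| = 2^9 − 1 = 511. Prime factorization: 511 = 7·73.
f is primitive ⇔ z has order 511 in GF(2)[z]/(f), i.e. z^(511/q) ≠ 1 for each prime q | 511.
z^(73) mod f = z^8 + z^7 + z^6 + z^3 + z^2 + 1.
z^(7) mod f = z^7.
None equal 1, so z has full order 511; f is primitive.

Yes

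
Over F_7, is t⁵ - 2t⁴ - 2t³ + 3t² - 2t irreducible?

Write g(t) = t⁵ - 2t⁴ - 2t³ + 3t² - 2t.
Check for roots in F_7: g(0) = 0 → root; g(1) = 5; g(2) = 6; g(3) = 6; g(4) = 4; g(5) = 3; g(6) = 4.
g(0) = 0, so (t) divides g(t); g is reducible.

No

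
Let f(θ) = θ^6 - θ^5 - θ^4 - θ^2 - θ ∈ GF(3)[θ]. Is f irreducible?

No

Check for roots in GF(3): f(0) = 0 → root; f(1) = 0 → root; f(2) = 1.
f(0) = 0, so (θ) divides f(θ); f is reducible.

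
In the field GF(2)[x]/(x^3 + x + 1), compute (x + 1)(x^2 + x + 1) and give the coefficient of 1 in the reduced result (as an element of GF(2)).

Multiply in GF(2)[x]: (x + 1)·(x^2 + x + 1) = x^3 + 1.
Reduce using x^3 ≡ x + 1 (mod x^3 + x + 1).
Reduced: x.

0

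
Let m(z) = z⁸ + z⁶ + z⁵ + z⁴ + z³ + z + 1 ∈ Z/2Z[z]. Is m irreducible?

Check for roots in Z/2Z: m(0) = 1; m(1) = 1.
No roots, so no linear factors.
Monic irreducibles of degree 2 over GF(2): z² + z + 1.
None of them divide m (all give nonzero remainder).
Monic irreducibles of degree 3 over GF(2): z³ + z + 1, z³ + z² + 1.
None of them divide m (all give nonzero remainder).
Monic irreducibles of degree 4 over GF(2): z⁴ + z + 1, z⁴ + z³ + 1, z⁴ + z³ + z² + z + 1.
None of them divide m (all give nonzero remainder).
No irreducible factor of degree ≤ 4 exists, so m is irreducible over GF(2).

Yes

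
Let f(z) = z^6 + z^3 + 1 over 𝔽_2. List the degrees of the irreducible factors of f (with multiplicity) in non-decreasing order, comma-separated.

Roots in 𝔽_2: f(0) = 1; f(1) = 1.
Complete factorization: f(z) = (z^6 + z^3 + 1).
Factor degrees with multiplicity: 6 = 6.

6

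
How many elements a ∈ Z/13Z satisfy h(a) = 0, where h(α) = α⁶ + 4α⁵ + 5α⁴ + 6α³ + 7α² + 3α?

4

Evaluate at each of the 13 elements of Z/13Z:
h(0) = 0 → root; h(1) = 0 → root; h(2) = 3; h(3) = 0 → root; h(4) = 9; h(5) = 2; h(6) = 6; h(7) = 1; h(8) = 5; h(9) = 8; h(10) = 2; h(11) = 3; h(12) = 0 → root.
Roots: {0, 1, 3, 12}.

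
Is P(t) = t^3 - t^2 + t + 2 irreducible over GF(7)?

Check for roots in GF(7): P(0) = 2; P(1) = 3; P(2) = 1; P(3) = 2; P(4) = 5; P(5) = 2; P(6) = 6.
No roots. A degree-3 polynomial over a field with no linear factor is irreducible.

Yes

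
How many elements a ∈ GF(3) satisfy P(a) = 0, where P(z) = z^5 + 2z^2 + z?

2

Evaluate at each of the 3 elements of GF(3):
P(0) = 0 → root; P(1) = 1; P(2) = 0 → root.
Roots: {0, 2}.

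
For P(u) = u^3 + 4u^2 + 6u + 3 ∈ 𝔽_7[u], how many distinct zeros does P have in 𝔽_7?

Evaluate at each of the 7 elements of 𝔽_7:
P(0) = 3; P(1) = 0 → root; P(2) = 4; P(3) = 0 → root; P(4) = 1; P(5) = 6; P(6) = 0 → root.
Roots: {1, 3, 6}.

3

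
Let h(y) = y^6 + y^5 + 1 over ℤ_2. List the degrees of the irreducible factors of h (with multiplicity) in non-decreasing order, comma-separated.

Roots in ℤ_2: h(0) = 1; h(1) = 1.
Complete factorization: h(y) = (y^6 + y^5 + 1).
Factor degrees with multiplicity: 6 = 6.

6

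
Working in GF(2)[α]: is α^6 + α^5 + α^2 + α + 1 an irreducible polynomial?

Write f(α) = α^6 + α^5 + α^2 + α + 1.
Check for roots in GF(2): f(0) = 1; f(1) = 1.
No roots, so no linear factors.
Monic irreducibles of degree 2 over GF(2): α^2 + α + 1.
None of them divide f (all give nonzero remainder).
Monic irreducibles of degree 3 over GF(2): α^3 + α + 1, α^3 + α^2 + 1.
None of them divide f (all give nonzero remainder).
No irreducible factor of degree ≤ 3 exists, so f is irreducible over GF(2).

Yes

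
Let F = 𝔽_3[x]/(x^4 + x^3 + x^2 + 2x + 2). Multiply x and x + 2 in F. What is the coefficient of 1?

Multiply in 𝔽_3[x]: (x)·(x + 2) = x^2 + 2x.
Reduced: x^2 + 2x.

0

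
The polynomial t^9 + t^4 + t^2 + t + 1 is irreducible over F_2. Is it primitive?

No

Write f(t) = t^9 + t^4 + t^2 + t + 1.
|GF(2^9)^×| = 2^9 − 1 = 511. Prime factorization: 511 = 7·73.
f is primitive ⇔ t has order 511 in GF(2)[t]/(f), i.e. t^(511/q) ≠ 1 for each prime q | 511.
t^(73) mod f = 1
t^(7) mod f = t^7.
Since t^(73) = 1, the order of t divides 73 < 511; not primitive.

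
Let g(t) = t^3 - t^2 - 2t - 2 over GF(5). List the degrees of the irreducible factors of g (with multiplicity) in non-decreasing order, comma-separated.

1, 2

Roots in GF(5): g(0) = 3; g(1) = 1; g(2) = 3; g(3) = 0 → root; g(4) = 3.
Linear factors from roots: (t + 2).
Complete factorization: g(t) = (t + 2)·(t^2 + 2t - 1).
Factor degrees with multiplicity: 1 + 2 = 3.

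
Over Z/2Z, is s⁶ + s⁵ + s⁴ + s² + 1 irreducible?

Yes

Write f(s) = s⁶ + s⁵ + s⁴ + s² + 1.
Check for roots in Z/2Z: f(0) = 1; f(1) = 1.
No roots, so no linear factors.
Monic irreducibles of degree 2 over GF(2): s² + s + 1.
None of them divide f (all give nonzero remainder).
Monic irreducibles of degree 3 over GF(2): s³ + s + 1, s³ + s² + 1.
None of them divide f (all give nonzero remainder).
No irreducible factor of degree ≤ 3 exists, so f is irreducible over GF(2).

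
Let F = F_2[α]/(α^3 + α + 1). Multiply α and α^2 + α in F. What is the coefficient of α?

Multiply in F_2[α]: (α)·(α^2 + α) = α^3 + α^2.
Reduce using α^3 ≡ α + 1 (mod α^3 + α + 1).
Reduced: α^2 + α + 1.

1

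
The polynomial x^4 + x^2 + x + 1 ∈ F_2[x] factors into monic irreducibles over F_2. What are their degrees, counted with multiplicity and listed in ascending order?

1, 3

Write f(x) = x^4 + x^2 + x + 1.
Roots in F_2: f(0) = 1; f(1) = 0 → root.
Linear factors from roots: (x + 1).
Complete factorization: f(x) = (x + 1)·(x^3 + x^2 + 1).
Factor degrees with multiplicity: 1 + 3 = 4.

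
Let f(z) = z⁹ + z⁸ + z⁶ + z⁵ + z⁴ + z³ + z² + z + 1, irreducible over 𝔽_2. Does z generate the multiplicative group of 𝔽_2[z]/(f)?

Yes

|GF(2^9)^×| = 2^9 − 1 = 511. Prime factorization: 511 = 7·73.
f is primitive ⇔ z has order 511 in GF(2)[z]/(f), i.e. z^(511/q) ≠ 1 for each prime q | 511.
z^(73) mod f = z⁸ + z⁷ + z⁶ + z² + z + 1.
z^(7) mod f = z⁷.
None equal 1, so z has full order 511; f is primitive.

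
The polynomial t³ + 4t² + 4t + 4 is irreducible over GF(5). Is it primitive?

Write f(t) = t³ + 4t² + 4t + 4.
|GF(5^3)^×| = 5^3 − 1 = 124. Prime factorization: 124 = 2^2·31.
f is primitive ⇔ t has order 124 in GF(5)[t]/(f), i.e. t^(124/q) ≠ 1 for each prime q | 124.
t^(62) mod f = 1
t^(4) mod f = 2t² + 2t + 1.
Since t^(62) = 1, the order of t divides 62 < 124; not primitive.

No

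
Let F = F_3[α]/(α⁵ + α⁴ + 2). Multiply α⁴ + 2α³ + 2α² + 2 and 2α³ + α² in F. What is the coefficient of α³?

1

Multiply in F_3[α]: (α⁴ + 2α³ + 2α² + 2)·(2α³ + α²) = 2α⁷ + 2α⁶ + 2α⁴ + α³ + 2α².
Reduce using α⁵ ≡ 2α⁴ + 1 (mod α⁵ + α⁴ + 2).
Reduced: 2α⁴ + α³ + α².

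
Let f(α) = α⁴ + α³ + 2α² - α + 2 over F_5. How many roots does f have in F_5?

3

Evaluate at each of the 5 elements of F_5:
f(0) = 2; f(1) = 0 → root; f(2) = 2; f(3) = 0 → root; f(4) = 0 → root.
Roots: {1, 3, 4}.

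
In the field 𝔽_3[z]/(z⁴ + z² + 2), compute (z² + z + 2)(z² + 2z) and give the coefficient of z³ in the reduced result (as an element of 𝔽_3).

Multiply in 𝔽_3[z]: (z² + z + 2)·(z² + 2z) = z⁴ + z² + z.
Reduce using z⁴ ≡ 2z² + 1 (mod z⁴ + z² + 2).
Reduced: z + 1.

0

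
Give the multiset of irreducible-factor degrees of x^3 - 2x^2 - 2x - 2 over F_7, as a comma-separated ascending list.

Write f(x) = x^3 - 2x^2 - 2x - 2.
Linear factors from roots: (x + 2).
Complete factorization: f(x) = (x + 2)·(x^2 + 3x - 1).
Factor degrees with multiplicity: 1 + 2 = 3.

1, 2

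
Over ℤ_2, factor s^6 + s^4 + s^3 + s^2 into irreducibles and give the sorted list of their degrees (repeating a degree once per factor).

1, 1, 1, 3

Write f(s) = s^6 + s^4 + s^3 + s^2.
Roots in ℤ_2: f(0) = 0 → root; f(1) = 0 → root.
Linear factors from roots: (s), (s + 1).
Complete factorization: f(s) = (s + 1)·(s)^2·(s^3 + s^2 + 1).
Factor degrees with multiplicity: 1 + 1 + 1 + 3 = 6.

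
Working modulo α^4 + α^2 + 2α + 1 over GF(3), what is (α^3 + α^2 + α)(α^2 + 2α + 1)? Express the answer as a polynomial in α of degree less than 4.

Multiply in GF(3)[α]: (α^3 + α^2 + α)·(α^2 + 2α + 1) = α^5 + α^3 + α.
Reduce using α^4 ≡ 2α^2 + α + 2 (mod α^4 + α^2 + 2α + 1).
Reduced: α^2.

α^2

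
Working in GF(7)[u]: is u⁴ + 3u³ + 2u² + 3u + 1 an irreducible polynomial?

Write h(u) = u⁴ + 3u³ + 2u² + 3u + 1.
Check for roots in GF(7): h(0) = 1; h(1) = 3; h(2) = 6; h(3) = 1; h(4) = 3; h(5) = 2; h(6) = 5.
No roots, so no linear factors.
Degree-2 irreducible divisors: test the 21 monic irreducibles of degree 2 over GF(7).
u² + 1 divides h: h(u) = (u² + 1)·(u² + 3u + 1).

No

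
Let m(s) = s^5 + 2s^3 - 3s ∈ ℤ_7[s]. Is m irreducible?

Check for roots in ℤ_7: m(0) = 0 → root; m(1) = 0 → root; m(2) = 0 → root; m(3) = 1; m(4) = 6; m(5) = 0 → root; m(6) = 0 → root.
m(0) = 0, so (s) divides m(s); m is reducible.

No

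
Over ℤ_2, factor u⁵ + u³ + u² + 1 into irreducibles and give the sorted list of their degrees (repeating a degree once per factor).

Write h(u) = u⁵ + u³ + u² + 1.
Roots in ℤ_2: h(0) = 1; h(1) = 0 → root.
Linear factors from roots: (u + 1).
Complete factorization: h(u) = (u + 1)^3·(u² + u + 1).
Factor degrees with multiplicity: 1 + 1 + 1 + 2 = 5.

1, 1, 1, 2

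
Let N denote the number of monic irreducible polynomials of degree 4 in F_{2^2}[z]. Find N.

60

Gauss's count: N_{4}(4) = (1/4) Σ_{d|4} μ(4/d)·4^d.
Divisors of 4: 1, 2, 4; μ(4/d) for each: 0, -1, 1.
Σ = − 4^2 + 4^4 = 240.
N = 240/4 = 60.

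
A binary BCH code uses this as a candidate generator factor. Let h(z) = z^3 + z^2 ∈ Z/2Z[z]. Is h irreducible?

Check for roots in Z/2Z: h(0) = 0 → root; h(1) = 0 → root.
h(0) = 0, so (z) divides h(z); h is reducible.

No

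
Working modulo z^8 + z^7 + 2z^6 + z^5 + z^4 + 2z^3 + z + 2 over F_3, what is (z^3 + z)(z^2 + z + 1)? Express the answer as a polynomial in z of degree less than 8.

z^5 + z^4 + 2z^3 + z^2 + z

Multiply in F_3[z]: (z^3 + z)·(z^2 + z + 1) = z^5 + z^4 + 2z^3 + z^2 + z.
Reduced: z^5 + z^4 + 2z^3 + z^2 + z.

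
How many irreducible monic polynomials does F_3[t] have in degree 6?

x^(3^6) − x is the product of all monic irreducibles of degree dividing 6; Möbius inversion gives N = (1/6) Σ μ(6/d)·3^d.
Divisors of 6: 1, 2, 3, 6; μ(6/d) for each: 1, -1, -1, 1.
Σ = 3^1 − 3^2 − 3^3 + 3^6 = 696.
N = 696/6 = 116.

116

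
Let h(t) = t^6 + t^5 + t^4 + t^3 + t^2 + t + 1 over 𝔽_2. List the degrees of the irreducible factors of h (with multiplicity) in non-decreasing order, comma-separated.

Roots in 𝔽_2: h(0) = 1; h(1) = 1.
Complete factorization: h(t) = (t^3 + t + 1)·(t^3 + t^2 + 1).
Factor degrees with multiplicity: 3 + 3 = 6.

3, 3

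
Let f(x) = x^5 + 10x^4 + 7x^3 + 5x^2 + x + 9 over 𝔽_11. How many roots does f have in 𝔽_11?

Evaluate at each of the 11 elements of 𝔽_11:
f(0) = 9; f(1) = 0 → root; f(2) = 4; f(3) = 1; f(4) = 0 → root; f(5) = 5; f(6) = 3; f(7) = 7; f(8) = 0 → root; f(9) = 0 → root; f(10) = 4.
Roots: {1, 4, 8, 9}.

4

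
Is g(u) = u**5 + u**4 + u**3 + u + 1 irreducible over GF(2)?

Yes

Check for roots in GF(2): g(0) = 1; g(1) = 1.
No roots, so no linear factors.
Monic irreducibles of degree 2 over GF(2): u**2 + u + 1.
None of them divide g (all give nonzero remainder).
No irreducible factor of degree ≤ 2 exists, so g is irreducible over GF(2).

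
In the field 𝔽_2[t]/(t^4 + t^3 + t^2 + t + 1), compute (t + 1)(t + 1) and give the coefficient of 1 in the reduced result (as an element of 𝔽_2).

1

Multiply in 𝔽_2[t]: (t + 1)·(t + 1) = t^2 + 1.
Reduced: t^2 + 1.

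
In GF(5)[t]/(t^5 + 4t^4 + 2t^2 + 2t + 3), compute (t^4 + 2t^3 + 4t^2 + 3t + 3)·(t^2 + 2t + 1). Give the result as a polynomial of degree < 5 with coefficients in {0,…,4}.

Multiply in GF(5)[t]: (t^4 + 2t^3 + 4t^2 + 3t + 3)·(t^2 + 2t + 1) = t^6 + 4t^5 + 4t^4 + 3t^3 + 3t^2 + 4t + 3.
Reduce using t^5 ≡ t^4 + 3t^2 + 3t + 2 (mod t^5 + 4t^4 + 2t^2 + 2t + 3).
Reduced: 4t^4 + t^3 + t^2 + t + 3.

4t^4 + t^3 + t^2 + t + 3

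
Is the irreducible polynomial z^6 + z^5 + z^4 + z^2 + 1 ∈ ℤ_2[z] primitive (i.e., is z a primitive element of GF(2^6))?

Write f(z) = z^6 + z^5 + z^4 + z^2 + 1.
|GF(2^6)^×| = 2^6 − 1 = 63. Prime factorization: 63 = 3^2·7.
f is primitive ⇔ z has order 63 in GF(2)[z]/(f), i.e. z^(63/q) ≠ 1 for each prime q | 63.
z^(21) mod f = 1
z^(9) mod f = z^3 + 1.
Since z^(21) = 1, the order of z divides 21 < 63; not primitive.

No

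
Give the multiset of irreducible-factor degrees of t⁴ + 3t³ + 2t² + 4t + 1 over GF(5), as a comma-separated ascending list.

Write g(t) = t⁴ + 3t³ + 2t² + 4t + 1.
Roots in GF(5): g(0) = 1; g(1) = 1; g(2) = 2; g(3) = 3; g(4) = 2.
Complete factorization: g(t) = (t⁴ + 3t³ + 2t² + 4t + 1).
Factor degrees with multiplicity: 4 = 4.

4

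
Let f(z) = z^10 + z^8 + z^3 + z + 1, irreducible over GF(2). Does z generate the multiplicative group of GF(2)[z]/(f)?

|GF(2^10)^×| = 2^10 − 1 = 1023. Prime factorization: 1023 = 3·11·31.
f is primitive ⇔ z has order 1023 in GF(2)[z]/(f), i.e. z^(1023/q) ≠ 1 for each prime q | 1023.
z^(341) mod f = z^7 + z^4 + z + 1.
z^(93) mod f = 1
z^(33) mod f = z^9 + z^6 + z^3.
Since z^(93) = 1, the order of z divides 93 < 1023; not primitive.

No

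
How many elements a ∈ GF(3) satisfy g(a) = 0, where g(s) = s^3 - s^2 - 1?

Evaluate at each of the 3 elements of GF(3):
g(0) = 2; g(1) = 2; g(2) = 0 → root.
Roots: {2}.

1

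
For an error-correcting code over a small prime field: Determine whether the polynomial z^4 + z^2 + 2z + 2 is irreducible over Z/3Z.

No

Write m(z) = z^4 + z^2 + 2z + 2.
Check for roots in Z/3Z: m(0) = 2; m(1) = 0 → root; m(2) = 2.
m(1) = 0, so (z − 1) divides m(z); m is reducible.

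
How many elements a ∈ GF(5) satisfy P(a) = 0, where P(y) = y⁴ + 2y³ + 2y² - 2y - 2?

1

Evaluate at each of the 5 elements of GF(5):
P(0) = 3; P(1) = 1; P(2) = 4; P(3) = 0 → root; P(4) = 1.
Roots: {3}.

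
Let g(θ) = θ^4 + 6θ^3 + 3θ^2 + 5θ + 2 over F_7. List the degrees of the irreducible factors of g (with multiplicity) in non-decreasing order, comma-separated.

1, 1, 2

Linear factors from roots: (θ + 4), (θ + 2).
Complete factorization: g(θ) = (θ + 2)·(θ + 4)·(θ^2 + 2).
Factor degrees with multiplicity: 1 + 1 + 2 = 4.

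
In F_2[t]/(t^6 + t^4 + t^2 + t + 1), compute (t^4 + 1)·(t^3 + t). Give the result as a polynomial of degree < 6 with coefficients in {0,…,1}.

Multiply in F_2[t]: (t^4 + 1)·(t^3 + t) = t^7 + t^5 + t^3 + t.
Reduce using t^6 ≡ t^4 + t^2 + t + 1 (mod t^6 + t^4 + t^2 + t + 1).
Reduced: t^2.

t^2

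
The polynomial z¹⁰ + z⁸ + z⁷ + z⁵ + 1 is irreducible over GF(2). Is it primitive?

Write f(z) = z¹⁰ + z⁸ + z⁷ + z⁵ + 1.
|GF(2^10)^×| = 2^10 − 1 = 1023. Prime factorization: 1023 = 3·11·31.
f is primitive ⇔ z has order 1023 in GF(2)[z]/(f), i.e. z^(1023/q) ≠ 1 for each prime q | 1023.
z^(341) mod f = z⁷ + z⁶ + z⁵ + z² + z + 1.
z^(93) mod f = z⁹ + z⁶ + z⁴ + z³.
z^(33) mod f = z⁸ + z⁷ + z⁴ + z + 1.
None equal 1, so z has full order 1023; f is primitive.

Yes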